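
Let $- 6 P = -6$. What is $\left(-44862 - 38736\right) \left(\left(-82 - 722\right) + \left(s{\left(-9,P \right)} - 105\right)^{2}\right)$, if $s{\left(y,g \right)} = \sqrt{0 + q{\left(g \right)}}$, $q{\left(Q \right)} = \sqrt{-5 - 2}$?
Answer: $67212792 - 83598 \left(105 - \sqrt[4]{7} \sqrt{i}\right)^{2} \approx -8.3426 \cdot 10^{8} + 1.9971 \cdot 10^{7} i$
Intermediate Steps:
$q{\left(Q \right)} = i \sqrt{7}$ ($q{\left(Q \right)} = \sqrt{-7} = i \sqrt{7}$)
$P = 1$ ($P = \left(- \frac{1}{6}\right) \left(-6\right) = 1$)
$s{\left(y,g \right)} = \sqrt[4]{7} \sqrt{i}$ ($s{\left(y,g \right)} = \sqrt{0 + i \sqrt{7}} = \sqrt{i \sqrt{7}} = \sqrt[4]{7} \sqrt{i}$)
$\left(-44862 - 38736\right) \left(\left(-82 - 722\right) + \left(s{\left(-9,P \right)} - 105\right)^{2}\right) = \left(-44862 - 38736\right) \left(\left(-82 - 722\right) + \left(\sqrt[4]{7} \sqrt{i} - 105\right)^{2}\right) = - 83598 \left(\left(-82 - 722\right) + \left(-105 + \sqrt[4]{7} \sqrt{i}\right)^{2}\right) = - 83598 \left(-804 + \left(-105 + \sqrt[4]{7} \sqrt{i}\right)^{2}\right) = 67212792 - 83598 \left(-105 + \sqrt[4]{7} \sqrt{i}\right)^{2}$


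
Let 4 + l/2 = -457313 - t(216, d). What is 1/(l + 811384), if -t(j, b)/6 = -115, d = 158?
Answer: -1/104630 ≈ -9.5575e-6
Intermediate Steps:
t(j, b) = 690 (t(j, b) = -6*(-115) = 690)
l = -916014 (l = -8 + 2*(-457313 - 1*690) = -8 + 2*(-457313 - 690) = -8 + 2*(-458003) = -8 - 916006 = -916014)
1/(l + 811384) = 1/(-916014 + 811384) = 1/(-104630) = -1/104630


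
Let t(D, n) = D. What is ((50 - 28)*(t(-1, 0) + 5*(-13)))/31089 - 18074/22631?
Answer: -28322038/33503579 ≈ -0.84534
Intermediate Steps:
((50 - 28)*(t(-1, 0) + 5*(-13)))/31089 - 18074/22631 = ((50 - 28)*(-1 + 5*(-13)))/31089 - 18074/22631 = (22*(-1 - 65))*(1/31089) - 18074*1/22631 = (22*(-66))*(1/31089) - 2582/3233 = -1452*1/31089 - 2582/3233 = -484/10363 - 2582/3233 = -28322038/33503579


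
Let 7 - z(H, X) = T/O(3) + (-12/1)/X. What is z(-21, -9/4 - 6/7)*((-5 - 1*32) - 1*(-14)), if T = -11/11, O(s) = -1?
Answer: -1426/29 ≈ -49.172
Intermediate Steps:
T = -1 (T = -11*1/11 = -1)
z(H, X) = 6 + 12/X (z(H, X) = 7 - (-1/(-1) + (-12/1)/X) = 7 - (-1*(-1) + (-12*1)/X) = 7 - (1 - 12/X) = 7 + (-1 + 12/X) = 6 + 12/X)
z(-21, -9/4 - 6/7)*((-5 - 1*32) - 1*(-14)) = (6 + 12/(-9/4 - 6/7))*((-5 - 1*32) - 1*(-14)) = (6 + 12/(-9*¼ - 6*⅐))*((-5 - 32) + 14) = (6 + 12/(-9/4 - 6/7))*(-37 + 14) = (6 + 12/(-87/28))*(-23) = (6 + 12*(-28/87))*(-23) = (6 - 112/29)*(-23) = (62/29)*(-23) = -1426/29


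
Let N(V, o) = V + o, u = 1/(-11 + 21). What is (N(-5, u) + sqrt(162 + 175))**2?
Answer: 36101/100 - 49*sqrt(337)/5 ≈ 181.11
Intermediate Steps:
u = 1/10 ≈ 0.10000
(N(-5, u) + sqrt(162 + 175))**2 = ((-5 + 1/10) + sqrt(162 + 175))**2 = (-49/10 + sqrt(337))**2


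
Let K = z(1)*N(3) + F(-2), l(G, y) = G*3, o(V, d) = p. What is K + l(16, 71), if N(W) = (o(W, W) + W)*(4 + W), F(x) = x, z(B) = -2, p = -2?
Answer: 32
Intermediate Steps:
o(V, d) = -2
N(W) = (-2 + W)*(4 + W)
l(G, y) = 3*G
K = -16 (K = -2*(-8 + 3**2 + 2*3) - 2 = -2*(-8 + 9 + 6) - 2 = -2*7 - 2 = -14 - 2 = -16)
K + l(16, 71) = -16 + 3*16 = -16 + 48 = 32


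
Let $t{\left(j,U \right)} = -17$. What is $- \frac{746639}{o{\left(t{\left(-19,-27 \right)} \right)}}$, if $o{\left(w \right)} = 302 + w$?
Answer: $- \frac{746639}{285} \approx -2619.8$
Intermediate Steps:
$- \frac{746639}{o{\left(t{\left(-19,-27 \right)} \right)}} = - \frac{746639}{302 - 17} = - \frac{746639}{285}$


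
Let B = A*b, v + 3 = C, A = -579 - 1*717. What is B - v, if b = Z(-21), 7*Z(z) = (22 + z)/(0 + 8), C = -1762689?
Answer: 12338682/7 ≈ 1.7627e+6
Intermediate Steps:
Z(z) = 11/28 + z/56 (Z(z) = ((22 + z)/(0 + 8))/7 = ((22 + z)/8)/7 = ((22 + z)*(⅛))/7 = (11/4 + z/8)/7 = 11/28 + z/56)
A = -1296 (A = -579 - 717 = -1296)
v = -1762692 (v = -3 - 1762689 = -1762692)
b = 1/56 (b = 11/28 + (1/56)*(-21) = 11/28 - 3/8 = 1/56 ≈ 0.017857)
B = -162/7 (B = -1296*1/56 = -162/7 ≈ -23.143)
B - v = -162/7 - 1*(-1762692) = -162/7 + 1762692 = 12338682/7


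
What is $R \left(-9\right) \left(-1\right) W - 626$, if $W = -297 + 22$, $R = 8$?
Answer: $-20426$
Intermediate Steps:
$W = -275$
$R \left(-9\right) \left(-1\right) W - 626 = 8 \left(-9\right) \left(-1\right) \left(-275\right) - 626 = \left(-72\right) \left(-1\right) \left(-275\right) - 626 = 72 \left(-275\right) - 626 = -19800 - 626 = -20426$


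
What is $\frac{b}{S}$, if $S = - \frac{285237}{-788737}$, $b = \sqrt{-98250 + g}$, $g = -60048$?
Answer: $\frac{788737 i \sqrt{158298}}{285237} \approx 1100.2 i$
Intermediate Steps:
$b = i \sqrt{158298}$ ($b = \sqrt{-98250 - 60048} = \sqrt{-158298} = i \sqrt{158298} \approx 397.87 i$)
$S = \frac{285237}{788737}$ ($S = \left(-285237\right) \left(- \frac{1}{788737}\right) = \frac{285237}{788737} \approx 0.36164$)
$\frac{b}{S} = \frac{i \sqrt{158298}}{\frac{285237}{788737}} = i \sqrt{158298} \cdot \frac{788737}{285237} = \frac{788737 i \sqrt{158298}}{285237}$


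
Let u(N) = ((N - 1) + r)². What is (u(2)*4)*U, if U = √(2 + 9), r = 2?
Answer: 36*√11 ≈ 119.40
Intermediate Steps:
U = √11 ≈ 3.3166
u(N) = (1 + N)² (u(N) = ((N - 1) + 2)² = ((-1 + N) + 2)² = (1 + N)²)
(u(2)*4)*U = ((1 + 2)²*4)*√11 = (3²*4)*√11 = (9*4)*√11 = 36*√11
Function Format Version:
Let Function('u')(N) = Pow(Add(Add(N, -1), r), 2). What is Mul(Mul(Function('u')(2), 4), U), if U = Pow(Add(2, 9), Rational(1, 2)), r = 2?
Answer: Mul(36, Pow(11, Rational(1, 2))) ≈ 119.40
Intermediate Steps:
U = Pow(11, Rational(1, 2)) ≈ 3.3166
Function('u')(N) = Pow(Add(1, N), 2) (Function('u')(N) = Pow(Add(Add(N, -1), 2), 2) = Pow(Add(Add(-1, N), 2), 2) = Pow(Add(1, N), 2))
Mul(Mul(Function('u')(2), 4), U) = Mul(Mul(Pow(Add(1, 2), 2), 4), Pow(11, Rational(1, 2))) = Mul(Mul(Pow(3, 2), 4), Pow(11, Rational(1, 2))) = Mul(Mul(9, 4), Pow(11, Rational(1, 2))) = Mul(36, Pow(11, Rational(1, 2)))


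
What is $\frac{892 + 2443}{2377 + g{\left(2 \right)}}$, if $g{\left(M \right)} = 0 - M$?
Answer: $\frac{667}{475} \approx 1.4042$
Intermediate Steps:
$g{\left(M \right)} = - M$
$\frac{892 + 2443}{2377 + g{\left(2 \right)}} = \frac{892 + 2443}{2377 - 2} = \frac{3335}{2377 - 2} = \frac{3335}{2375} = 3335 \cdot \frac{1}{2375} = \frac{667}{475}$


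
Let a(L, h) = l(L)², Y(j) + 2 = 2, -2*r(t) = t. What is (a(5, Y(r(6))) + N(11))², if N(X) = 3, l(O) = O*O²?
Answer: 244234384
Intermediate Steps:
l(O) = O³
r(t) = -t/2
Y(j) = 0 (Y(j) = -2 + 2 = 0)
a(L, h) = L⁶ (a(L, h) = (L³)² = L⁶)
(a(5, Y(r(6))) + N(11))² = (5⁶ + 3)² = (15625 + 3)² = 15628² = 244234384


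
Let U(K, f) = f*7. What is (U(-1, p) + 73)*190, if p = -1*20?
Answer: -12730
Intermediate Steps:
p = -20
U(K, f) = 7*f
(U(-1, p) + 73)*190 = (7*(-20) + 73)*190 = (-140 + 73)*190 = -67*190 = -12730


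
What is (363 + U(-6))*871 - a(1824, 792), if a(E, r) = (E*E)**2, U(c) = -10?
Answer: -11068768997113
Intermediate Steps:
a(E, r) = E**4 (a(E, r) = (E**2)**2 = E**4)
(363 + U(-6))*871 - a(1824, 792) = (363 - 10)*871 - 1*1824**4 = 353*871 - 1*11068769304576 = 307463 - 11068769304576 = -11068768997113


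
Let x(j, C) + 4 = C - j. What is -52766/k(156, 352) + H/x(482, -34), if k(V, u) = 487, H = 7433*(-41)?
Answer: 120976391/253240 ≈ 477.71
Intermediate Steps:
H = -304753
x(j, C) = -4 + C - j (x(j, C) = -4 + (C - j) = -4 + C - j)
-52766/k(156, 352) + H/x(482, -34) = -52766/487 - 304753/(-4 - 34 - 1*482) = -52766*1/487 - 304753/(-4 - 34 - 482) = -52766/487 - 304753/(-520) = -52766/487 - 304753*(-1/520) = -52766/487 + 304753/520 = 120976391/253240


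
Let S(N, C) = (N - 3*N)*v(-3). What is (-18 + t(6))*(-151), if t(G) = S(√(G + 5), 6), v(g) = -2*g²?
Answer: 2718 - 5436*√11 ≈ -15311.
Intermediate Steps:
S(N, C) = 36*N (S(N, C) = (N - 3*N)*(-2*(-3)²) = (-2*N)*(-2*9) = -2*N*(-18) = 36*N)
t(G) = 36*√(5 + G) (t(G) = 36*√(G + 5) = 36*√(5 + G))
(-18 + t(6))*(-151) = (-18 + 36*√(5 + 6))*(-151) = (-18 + 36*√11)*(-151) = 2718 - 5436*√11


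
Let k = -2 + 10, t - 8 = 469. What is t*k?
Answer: 3816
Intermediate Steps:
t = 477 (t = 8 + 469 = 477)
k = 8
t*k = 477*8 = 3816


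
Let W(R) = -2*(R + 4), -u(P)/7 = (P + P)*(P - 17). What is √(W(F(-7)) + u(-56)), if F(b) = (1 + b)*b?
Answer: 2*I*√14331 ≈ 239.42*I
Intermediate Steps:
u(P) = -14*P*(-17 + P) (u(P) = -7*(P + P)*(P - 17) = -7*2*P*(-17 + P) = -14*P*(-17 + P))
F(b) = b*(1 + b)
W(R) = -8 - 2*R (W(R) = -2*(4 + R) = -8 - 2*R)
√(W(F(-7)) + u(-56)) = √((-8 - (-14)*(1 - 7)) + 14*(-56)*(17 - 1*(-56))) = √((-8 - (-14)*(-6)) + 14*(-56)*(17 + 56)) = √((-8 - 2*42) + 14*(-56)*73) = √((-8 - 84) - 57232) = √(-92 - 57232) = √(-57324) = 2*I*√14331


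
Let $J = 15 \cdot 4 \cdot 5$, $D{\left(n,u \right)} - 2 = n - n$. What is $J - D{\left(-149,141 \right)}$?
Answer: $298$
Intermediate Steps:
$D{\left(n,u \right)} = 2$ ($D{\left(n,u \right)} = 2 + \left(n - n\right) = 2 + 0 = 2$)
$J = 300$ ($J = 60 \cdot 5 = 300$)
$J - D{\left(-149,141 \right)} = 300 - 2 = 298$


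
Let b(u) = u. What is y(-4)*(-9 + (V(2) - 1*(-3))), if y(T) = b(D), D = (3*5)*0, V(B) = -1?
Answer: 0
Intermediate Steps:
D = 0 (D = 15*0 = 0)
y(T) = 0
y(-4)*(-9 + (V(2) - 1*(-3))) = 0*(-9 + (-1 - 1*(-3))) = 0*(-9 + (-1 + 3)) = 0*(-9 + 2) = 0*(-7) = 0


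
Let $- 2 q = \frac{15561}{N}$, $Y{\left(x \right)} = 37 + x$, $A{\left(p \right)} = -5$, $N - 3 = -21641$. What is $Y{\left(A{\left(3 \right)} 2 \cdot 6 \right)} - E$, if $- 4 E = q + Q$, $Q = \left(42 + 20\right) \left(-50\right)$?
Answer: $- \frac{138121431}{173104} \approx -797.91$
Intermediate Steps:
$N = -21638$ ($N = 3 - 21641 = -21638$)
$Q = -3100$ ($Q = 62 \left(-50\right) = -3100$)
$q = \frac{15561}{43276}$ ($q = - \frac{15561 \frac{1}{-21638}}{2} = - \frac{15561 \left(- \frac{1}{21638}\right)}{2} = \left(- \frac{1}{2}\right) \left(- \frac{15561}{21638}\right) = \frac{15561}{43276} \approx 0.35958$)
$E = \frac{134140039}{173104}$ ($E = - \frac{\frac{15561}{43276} - 3100}{4} = \left(- \frac{1}{4}\right) \left(- \frac{134140039}{43276}\right) = \frac{134140039}{173104} \approx 774.91$)
$Y{\left(A{\left(3 \right)} 2 \cdot 6 \right)} - E = \left(37 + \left(-5\right) 2 \cdot 6\right) - \frac{134140039}{173104} = \left(37 - 60\right) - \frac{134140039}{173104} = -23 - \frac{134140039}{173104} = - \frac{138121431}{173104}$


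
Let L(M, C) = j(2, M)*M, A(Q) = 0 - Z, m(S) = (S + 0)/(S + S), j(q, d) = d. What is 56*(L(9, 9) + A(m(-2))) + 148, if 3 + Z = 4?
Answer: 4628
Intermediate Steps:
Z = 1 (Z = -3 + 4 = 1)
m(S) = ½ (m(S) = S/((2*S)) = S*(1/(2*S)) = ½)
A(Q) = -1 (A(Q) = 0 - 1*1 = 0 - 1 = -1)
L(M, C) = M² (L(M, C) = M*M = M²)
56*(L(9, 9) + A(m(-2))) + 148 = 56*(9² - 1) + 148 = 56*(81 - 1) + 148 = 56*80 + 148 = 4480 + 148 = 4628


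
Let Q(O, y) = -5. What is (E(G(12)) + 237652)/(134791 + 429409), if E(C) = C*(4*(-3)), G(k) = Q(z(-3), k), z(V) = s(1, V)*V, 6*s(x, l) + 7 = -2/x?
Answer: 29714/70525 ≈ 0.42133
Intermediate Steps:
s(x, l) = -7/6 - 1/(3*x) (s(x, l) = -7/6 + (-2/x)/6 = -7/6 - 1/(3*x))
z(V) = -3*V/2 (z(V) = ((⅙)*(-2 - 7*1)/1)*V = ((⅙)*1*(-2 - 7))*V = ((⅙)*1*(-9))*V = -3*V/2)
G(k) = -5
E(C) = -12*C (E(C) = C*(-12) = -12*C)
(E(G(12)) + 237652)/(134791 + 429409) = (-12*(-5) + 237652)/(134791 + 429409) = (60 + 237652)/564200 = 237712*(1/564200) = 29714/70525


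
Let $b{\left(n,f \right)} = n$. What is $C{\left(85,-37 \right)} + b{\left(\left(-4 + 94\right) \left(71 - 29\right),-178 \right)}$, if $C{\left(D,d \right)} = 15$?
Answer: $3795$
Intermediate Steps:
$C{\left(85,-37 \right)} + b{\left(\left(-4 + 94\right) \left(71 - 29\right),-178 \right)} = 15 + \left(-4 + 94\right) \left(71 - 29\right) = 15 + 90 \cdot 42 = 15 + 3780 = 3795$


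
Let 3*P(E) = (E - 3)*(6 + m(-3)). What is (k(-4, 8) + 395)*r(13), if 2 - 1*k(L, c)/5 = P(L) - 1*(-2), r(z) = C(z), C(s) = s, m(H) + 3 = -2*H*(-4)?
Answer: 1950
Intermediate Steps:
m(H) = -3 + 8*H (m(H) = -3 - 2*H*(-4) = -3 + 8*H)
r(z) = z
P(E) = 21 - 7*E (P(E) = ((E - 3)*(6 + (-3 + 8*(-3))))/3 = ((-3 + E)*(6 + (-3 - 24)))/3 = ((-3 + E)*(6 - 27))/3 = ((-3 + E)*(-21))/3 = (63 - 21*E)/3 = 21 - 7*E)
k(L, c) = -105 + 35*L (k(L, c) = 10 - 5*((21 - 7*L) - 1*(-2)) = 10 - 5*((21 - 7*L) + 2) = 10 - 5*(23 - 7*L) = 10 + (-115 + 35*L) = -105 + 35*L)
(k(-4, 8) + 395)*r(13) = ((-105 + 35*(-4)) + 395)*13 = ((-105 - 140) + 395)*13 = (-245 + 395)*13 = 150*13 = 1950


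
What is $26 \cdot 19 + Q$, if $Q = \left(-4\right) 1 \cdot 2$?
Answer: $486$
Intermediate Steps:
$Q = -8$ ($Q = \left(-4\right) 2 = -8$)
$26 \cdot 19 + Q = 26 \cdot 19 - 8 = 494 - 8 = 486$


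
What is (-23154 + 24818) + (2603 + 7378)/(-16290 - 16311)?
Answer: 18079361/10867 ≈ 1663.7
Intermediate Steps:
(-23154 + 24818) + (2603 + 7378)/(-16290 - 16311) = 1664 + 9981/(-32601) = 1664 + 9981*(-1/32601) = 1664 - 3327/10867 = 18079361/10867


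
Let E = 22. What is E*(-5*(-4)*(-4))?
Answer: -1760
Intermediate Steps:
E*(-5*(-4)*(-4)) = 22*(-5*(-4)*(-4)) = 22*(20*(-4)) = 22*(-80) = -1760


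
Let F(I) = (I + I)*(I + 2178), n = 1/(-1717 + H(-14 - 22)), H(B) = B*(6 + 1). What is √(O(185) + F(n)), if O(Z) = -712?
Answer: I*√2768973194/1969 ≈ 26.725*I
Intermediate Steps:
H(B) = 7*B (H(B) = B*7 = 7*B)
n = -1/1969 (n = 1/(-1717 + 7*(-14 - 22)) = 1/(-1717 + 7*(-36)) = 1/(-1717 - 252) = 1/(-1969) = -1/1969 ≈ -0.00050787)
F(I) = 2*I*(2178 + I) (F(I) = (2*I)*(2178 + I) = 2*I*(2178 + I))
√(O(185) + F(n)) = √(-712 + 2*(-1/1969)*(2178 - 1/1969)) = √(-712 + 2*(-1/1969)*(4288481/1969)) = √(-712 - 8576962/3876961) = √(-2768973194/3876961) = I*√2768973194/1969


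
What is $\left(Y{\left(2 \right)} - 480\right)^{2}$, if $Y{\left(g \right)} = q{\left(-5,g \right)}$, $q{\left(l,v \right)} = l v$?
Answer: $240100$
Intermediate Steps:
$Y{\left(g \right)} = - 5 g$
$\left(Y{\left(2 \right)} - 480\right)^{2} = \left(\left(-5\right) 2 - 480\right)^{2} = \left(-10 - 480\right)^{2} = \left(-490\right)^{2} = 240100$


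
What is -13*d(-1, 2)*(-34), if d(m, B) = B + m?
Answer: 442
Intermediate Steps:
-13*d(-1, 2)*(-34) = -13*(2 - 1)*(-34) = -13*1*(-34) = -13*(-34) = 442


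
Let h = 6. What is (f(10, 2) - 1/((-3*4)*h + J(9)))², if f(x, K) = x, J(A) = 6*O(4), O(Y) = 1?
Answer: 436921/4356 ≈ 100.30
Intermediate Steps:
J(A) = 6 (J(A) = 6*1 = 6)
(f(10, 2) - 1/((-3*4)*h + J(9)))² = (10 - 1/(-3*4*6 + 6))² = (10 - 1/(-12*6 + 6))² = (10 - 1/(-72 + 6))² = (10 - 1/(-66))² = (10 - 1*(-1/66))² = (10 + 1/66)² = (661/66)² = 436921/4356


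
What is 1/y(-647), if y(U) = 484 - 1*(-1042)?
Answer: 1/1526 ≈ 0.00065531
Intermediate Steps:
y(U) = 1526 (y(U) = 484 + 1042 = 1526)
1/y(-647) = 1/1526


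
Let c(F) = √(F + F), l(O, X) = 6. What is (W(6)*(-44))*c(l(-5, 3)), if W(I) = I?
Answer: -528*√3 ≈ -914.52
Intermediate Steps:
c(F) = √2*√F (c(F) = √(2*F) = √2*√F)
(W(6)*(-44))*c(l(-5, 3)) = (6*(-44))*(√2*√6) = -528*√3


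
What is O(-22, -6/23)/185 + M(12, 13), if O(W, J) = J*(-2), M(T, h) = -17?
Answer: -72323/4255 ≈ -16.997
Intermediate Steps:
O(W, J) = -2*J
O(-22, -6/23)/185 + M(12, 13) = -(-12)/23/185 - 17 = -(-12)/23*(1/185) - 17 = -2*(-6/23)*(1/185) - 17 = (12/23)*(1/185) - 17 = 12/4255 - 17 = -72323/4255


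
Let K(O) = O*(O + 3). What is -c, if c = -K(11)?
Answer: 154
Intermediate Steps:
K(O) = O*(3 + O)
c = -154 (c = -11*(3 + 11) = -11*14 = -1*154 = -154)
-c = -1*(-154) = 154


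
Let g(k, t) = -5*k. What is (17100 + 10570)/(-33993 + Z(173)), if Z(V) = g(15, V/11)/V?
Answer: -2393455/2940432 ≈ -0.81398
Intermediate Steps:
Z(V) = -75/V (Z(V) = (-5*15)/V = -75/V)
(17100 + 10570)/(-33993 + Z(173)) = (17100 + 10570)/(-33993 - 75/173) = 27670/(-33993 - 75*1/173) = 27670/(-33993 - 75/173) = 27670/(-5880864/173) = 27670*(-173/5880864) = -2393455/2940432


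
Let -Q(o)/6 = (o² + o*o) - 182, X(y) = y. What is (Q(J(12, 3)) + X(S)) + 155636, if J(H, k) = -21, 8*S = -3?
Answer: 1211485/8 ≈ 1.5144e+5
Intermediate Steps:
S = -3/8 (S = (⅛)*(-3) = -3/8 ≈ -0.37500)
Q(o) = 1092 - 12*o² (Q(o) = -6*((o² + o*o) - 182) = -6*((o² + o²) - 182) = -6*(2*o² - 182) = -6*(-182 + 2*o²) = 1092 - 12*o²)
(Q(J(12, 3)) + X(S)) + 155636 = ((1092 - 12*(-21)²) - 3/8) + 155636 = ((1092 - 12*441) - 3/8) + 155636 = ((1092 - 5292) - 3/8) + 155636 = (-4200 - 3/8) + 155636 = -33603/8 + 155636 = 1211485/8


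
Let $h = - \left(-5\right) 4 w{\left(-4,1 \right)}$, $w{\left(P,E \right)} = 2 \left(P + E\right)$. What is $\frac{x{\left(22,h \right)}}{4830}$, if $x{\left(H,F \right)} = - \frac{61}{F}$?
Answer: $\frac{61}{579600} \approx 0.00010525$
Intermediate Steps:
$w{\left(P,E \right)} = 2 E + 2 P$ ($w{\left(P,E \right)} = 2 \left(E + P\right) = 2 E + 2 P$)
$h = -120$ ($h = - \left(-5\right) 4 \left(2 \cdot 1 + 2 \left(-4\right)\right) = - \left(-20\right) \left(2 - 8\right) = - \left(-20\right) \left(-6\right) = \left(-1\right) 120 = -120$)
$\frac{x{\left(22,h \right)}}{4830} = \frac{\left(-61\right) \frac{1}{-120}}{4830} = \left(-61\right) \left(- \frac{1}{120}\right) \frac{1}{4830} = \frac{61}{120} \cdot \frac{1}{4830} = \frac{61}{579600}$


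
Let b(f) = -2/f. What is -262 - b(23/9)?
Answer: -6008/23 ≈ -261.22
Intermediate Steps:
-262 - b(23/9) = -262 - (-2)/(23/9) = -262 - (-2)/(23*(1/9)) = -262 - (-2)/23/9 = -262 - (-2)*9/23 = -262 - 1*(-18/23) = -262 + 18/23 = -6008/23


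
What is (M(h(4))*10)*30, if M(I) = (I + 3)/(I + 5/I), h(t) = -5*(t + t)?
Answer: 29600/107 ≈ 276.64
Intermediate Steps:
h(t) = -10*t
M(I) = (3 + I)/(I + 5/I)
(M(h(4))*10)*30 = (((-10*4)*(3 - 10*4)/(5 + (-10*4)**2))*10)*30 = (-40*(3 - 40)/(5 + (-40)**2)*10)*30 = (-40*(-37)/(5 + 1600)*10)*30 = (-40*(-37)/1605*10)*30 = (-40*1/1605*(-37)*10)*30 = ((296/321)*10)*30 = (2960/321)*30 = 29600/107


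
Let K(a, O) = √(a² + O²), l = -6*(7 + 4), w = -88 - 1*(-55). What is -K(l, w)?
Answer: -33*√5 ≈ -73.790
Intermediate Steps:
w = -33 (w = -88 + 55 = -33)
l = -66 (l = -6*11 = -66)
K(a, O) = √(O² + a²)
-K(l, w) = -√((-33)² + (-66)²) = -√(1089 + 4356) = -√5445 = -33*√5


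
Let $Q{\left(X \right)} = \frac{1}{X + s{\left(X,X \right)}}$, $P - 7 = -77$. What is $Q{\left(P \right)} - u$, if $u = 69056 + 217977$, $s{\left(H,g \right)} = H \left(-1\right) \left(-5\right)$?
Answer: $- \frac{120553861}{420} \approx -2.8703 \cdot 10^{5}$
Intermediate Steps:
$P = -70$ ($P = 7 - 77 = -70$)
$s{\left(H,g \right)} = 5 H$ ($s{\left(H,g \right)} = - H \left(-5\right) = 5 H$)
$u = 287033$
$Q{\left(X \right)} = \frac{1}{6 X}$ ($Q{\left(X \right)} = \frac{1}{X + 5 X} = \frac{1}{6 X}$)
$Q{\left(P \right)} - u = \frac{1}{6 \left(-70\right)} - 287033 = \frac{1}{6} \left(- \frac{1}{70}\right) - 287033 = - \frac{1}{420} - 287033 = - \frac{120553861}{420}$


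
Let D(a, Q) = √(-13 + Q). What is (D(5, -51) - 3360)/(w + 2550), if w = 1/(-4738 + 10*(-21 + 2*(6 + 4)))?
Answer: -15953280/12107399 + 37984*I/12107399 ≈ -1.3176 + 0.0031373*I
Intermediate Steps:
w = -1/4748 (w = 1/(-4738 + 10*(-21 + 2*10)) = 1/(-4738 + 10*(-21 + 20)) = 1/(-4738 + 10*(-1)) = 1/(-4738 - 10) = 1/(-4748) = -1/4748 ≈ -0.00021061)
(D(5, -51) - 3360)/(w + 2550) = (√(-13 - 51) - 3360)/(-1/4748 + 2550) = (√(-64) - 3360)/(12107399/4748) = (8*I - 3360)*(4748/12107399) = (-3360 + 8*I)*(4748/12107399) = -15953280/12107399 + 37984*I/12107399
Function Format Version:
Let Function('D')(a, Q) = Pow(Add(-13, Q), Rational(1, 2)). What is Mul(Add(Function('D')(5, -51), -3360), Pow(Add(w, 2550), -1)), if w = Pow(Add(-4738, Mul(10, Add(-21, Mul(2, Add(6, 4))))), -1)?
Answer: Add(Rational(-15953280, 12107399), Mul(Rational(37984, 12107399), I)) ≈ Add(-1.3176, Mul(0.0031373, I))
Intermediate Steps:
w = Rational(-1, 4748) (w = Pow(Add(-4738, Mul(10, Add(-21, Mul(2, 10)))), -1) = Pow(Add(-4738, Mul(10, Add(-21, 20))), -1) = Pow(Add(-4738, Mul(10, -1)), -1) = Pow(Add(-4738, -10), -1) = Pow(-4748, -1) = Rational(-1, 4748) ≈ -0.00021061)
Mul(Add(Function('D')(5, -51), -3360), Pow(Add(w, 2550), -1)) = Mul(Add(Pow(Add(-13, -51), Rational(1, 2)), -3360), Pow(Add(Rational(-1, 4748), 2550), -1)) = Mul(Add(Pow(-64, Rational(1, 2)), -3360), Pow(Rational(12107399, 4748), -1)) = Mul(Add(Mul(8, I), -3360), Rational(4748, 12107399)) = Mul(Add(-3360, Mul(8, I)), Rational(4748, 12107399)) = Add(Rational(-15953280, 12107399), Mul(Rational(37984, 12107399), I))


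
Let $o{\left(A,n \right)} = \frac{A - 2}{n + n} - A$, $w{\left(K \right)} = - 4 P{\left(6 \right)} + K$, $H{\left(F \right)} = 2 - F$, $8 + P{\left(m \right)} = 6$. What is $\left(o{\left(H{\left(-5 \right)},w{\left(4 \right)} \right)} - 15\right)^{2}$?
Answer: $\frac{273529}{576} \approx 474.88$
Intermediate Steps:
$P{\left(m \right)} = -2$ ($P{\left(m \right)} = -8 + 6 = -2$)
$w{\left(K \right)} = 8 + K$ ($w{\left(K \right)} = \left(-4\right) \left(-2\right) + K = 8 + K$)
$o{\left(A,n \right)} = - A + \frac{-2 + A}{2 n}$ ($o{\left(A,n \right)} = \frac{-2 + A}{2 n} - A = - A + \frac{-2 + A}{2 n}$)
$\left(o{\left(H{\left(-5 \right)},w{\left(4 \right)} \right)} - 15\right)^{2} = \left(\frac{-1 + \frac{2 - -5}{2} - \left(2 - -5\right) \left(8 + 4\right)}{8 + 4} - 15\right)^{2} = \left(\frac{-1 + \frac{2 + 5}{2} - \left(2 + 5\right) 12}{12} - 15\right)^{2} = \left(\frac{-1 + \frac{1}{2} \cdot 7 - 7 \cdot 12}{12} - 15\right)^{2} = \left(\frac{-1 + \frac{7}{2} - 84}{12} - 15\right)^{2} = \left(\frac{1}{12} \left(- \frac{163}{2}\right) - 15\right)^{2} = \left(- \frac{163}{24} - 15\right)^{2} = \left(- \frac{523}{24}\right)^{2} = \frac{273529}{576}$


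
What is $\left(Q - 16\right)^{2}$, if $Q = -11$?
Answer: $729$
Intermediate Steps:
$\left(Q - 16\right)^{2} = \left(-11 - 16\right)^{2} = \left(-27\right)^{2} = 729$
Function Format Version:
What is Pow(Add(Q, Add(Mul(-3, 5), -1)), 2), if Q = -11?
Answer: 729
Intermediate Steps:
Pow(Add(Q, Add(Mul(-3, 5), -1)), 2) = Pow(Add(-11, Add(Mul(-3, 5), -1)), 2) = Pow(Add(-11, Add(-15, -1)), 2) = Pow(Add(-11, -16), 2) = Pow(-27, 2) = 729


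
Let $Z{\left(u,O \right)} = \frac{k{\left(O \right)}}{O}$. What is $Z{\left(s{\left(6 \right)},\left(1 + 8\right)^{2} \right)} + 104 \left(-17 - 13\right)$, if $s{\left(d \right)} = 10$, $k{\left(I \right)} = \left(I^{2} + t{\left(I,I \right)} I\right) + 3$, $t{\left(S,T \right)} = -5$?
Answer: $- \frac{82187}{27} \approx -3044.0$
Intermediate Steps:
$k{\left(I \right)} = 3 + I^{2} - 5 I$ ($k{\left(I \right)} = \left(I^{2} - 5 I\right) + 3 = 3 + I^{2} - 5 I$)
$Z{\left(u,O \right)} = \frac{3 + O^{2} - 5 O}{O}$
$Z{\left(s{\left(6 \right)},\left(1 + 8\right)^{2} \right)} + 104 \left(-17 - 13\right) = \left(-5 + \left(1 + 8\right)^{2} + \frac{3}{\left(1 + 8\right)^{2}}\right) + 104 \left(-17 - 13\right) = \left(-5 + 9^{2} + \frac{3}{9^{2}}\right) + 104 \left(-30\right) = \left(-5 + 81 + \frac{3}{81}\right) - 3120 = \left(-5 + 81 + 3 \cdot \frac{1}{81}\right) - 3120 = \left(-5 + 81 + \frac{1}{27}\right) - 3120 = \frac{2053}{27} - 3120 = - \frac{82187}{27}$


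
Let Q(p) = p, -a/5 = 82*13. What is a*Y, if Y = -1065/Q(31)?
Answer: 5676450/31 ≈ 1.8311e+5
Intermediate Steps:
a = -5330 (a = -410*13 = -5*1066 = -5330)
Y = -1065/31 ≈ -34.355
a*Y = -5330*(-1065/31) = 5676450/31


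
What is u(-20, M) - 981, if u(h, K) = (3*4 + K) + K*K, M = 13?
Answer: -787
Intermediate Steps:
u(h, K) = 12 + K + K**2 (u(h, K) = (12 + K) + K**2 = 12 + K + K**2)
u(-20, M) - 981 = (12 + 13 + 13**2) - 981 = (12 + 13 + 169) - 981 = 194 - 981 = -787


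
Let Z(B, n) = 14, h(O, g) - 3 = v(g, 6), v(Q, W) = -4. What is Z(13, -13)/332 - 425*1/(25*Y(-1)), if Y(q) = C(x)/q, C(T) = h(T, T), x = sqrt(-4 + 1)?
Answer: -2815/166 ≈ -16.958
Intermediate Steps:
h(O, g) = -1 (h(O, g) = 3 - 4 = -1)
x = I*sqrt(3) (x = sqrt(-3) = I*sqrt(3) ≈ 1.732*I)
C(T) = -1
Y(q) = -1/q
Z(13, -13)/332 - 425*1/(25*Y(-1)) = 14/332 - 425/(-1/(-1)*25) = 14*(1/332) - 425/(-1*(-1)*25) = 7/166 - 425/(1*25) = 7/166 - 425/25 = 7/166 - 425*1/25 = 7/166 - 17 = -2815/166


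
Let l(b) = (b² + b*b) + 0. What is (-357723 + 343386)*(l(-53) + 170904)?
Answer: -2530795914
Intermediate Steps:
l(b) = 2*b² (l(b) = (b² + b²) + 0 = 2*b² + 0 = 2*b²)
(-357723 + 343386)*(l(-53) + 170904) = (-357723 + 343386)*(2*(-53)² + 170904) = -14337*(2*2809 + 170904) = -14337*(5618 + 170904) = -14337*176522 = -2530795914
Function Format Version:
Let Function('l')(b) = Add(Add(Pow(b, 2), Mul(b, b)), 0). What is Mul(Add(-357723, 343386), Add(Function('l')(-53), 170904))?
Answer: -2530795914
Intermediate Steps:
Function('l')(b) = Mul(2, Pow(b, 2)) (Function('l')(b) = Add(Add(Pow(b, 2), Pow(b, 2)), 0) = Add(Mul(2, Pow(b, 2)), 0) = Mul(2, Pow(b, 2)))
Mul(Add(-357723, 343386), Add(Function('l')(-53), 170904)) = Mul(Add(-357723, 343386), Add(Mul(2, Pow(-53, 2)), 170904)) = Mul(-14337, Add(Mul(2, 2809), 170904)) = Mul(-14337, Add(5618, 170904)) = Mul(-14337, 176522) = -2530795914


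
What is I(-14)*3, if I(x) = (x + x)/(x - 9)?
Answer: 84/23 ≈ 3.6522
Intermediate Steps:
I(x) = 2*x/(-9 + x) (I(x) = (2*x)/(-9 + x) = 2*x/(-9 + x))
I(-14)*3 = (2*(-14)/(-9 - 14))*3 = (2*(-14)/(-23))*3 = (2*(-14)*(-1/23))*3 = (28/23)*3 = 84/23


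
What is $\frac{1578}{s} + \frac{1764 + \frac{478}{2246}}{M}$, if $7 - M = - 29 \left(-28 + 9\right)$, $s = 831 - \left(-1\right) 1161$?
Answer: $- \frac{124273049}{50705696} \approx -2.4509$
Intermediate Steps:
$s = 1992$ ($s = 831 - -1161 = 831 + 1161 = 1992$)
$M = -544$ ($M = 7 - - 29 \left(-28 + 9\right) = 7 - \left(-29\right) \left(-19\right) = 7 - 551 = -544$)
$\frac{1578}{s} + \frac{1764 + \frac{478}{2246}}{M} = \frac{1578}{1992} + \frac{1764 + \frac{478}{2246}}{-544} = 1578 \cdot \frac{1}{1992} + \left(1764 + 478 \cdot \frac{1}{2246}\right) \left(- \frac{1}{544}\right) = \frac{263}{332} + \left(1764 + \frac{239}{1123}\right) \left(- \frac{1}{544}\right) = \frac{263}{332} + \frac{1981211}{1123} \left(- \frac{1}{544}\right) = \frac{263}{332} - \frac{1981211}{610912} = - \frac{124273049}{50705696}$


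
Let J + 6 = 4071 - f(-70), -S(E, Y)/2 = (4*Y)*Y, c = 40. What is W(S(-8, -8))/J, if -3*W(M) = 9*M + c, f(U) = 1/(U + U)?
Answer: 639520/1707303 ≈ 0.37458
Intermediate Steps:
S(E, Y) = -8*Y² (S(E, Y) = -2*4*Y*Y = -8*Y²)
f(U) = 1/(2*U)
W(M) = -40/3 - 3*M (W(M) = -(9*M + 40)/3 = -(40 + 9*M)/3 = -40/3 - 3*M)
J = 569101/140 (J = -6 + (4071 - 1/(2*(-70))) = -6 + (4071 - (-1)/(2*70)) = -6 + (4071 - 1*(-1/140)) = -6 + (4071 + 1/140) = -6 + 569941/140 = 569101/140 ≈ 4065.0)
W(S(-8, -8))/J = (-40/3 - (-24)*(-8)²)/(569101/140) = (-40/3 - (-24)*64)*(140/569101) = (-40/3 - 3*(-512))*(140/569101) = (-40/3 + 1536)*(140/569101) = (4568/3)*(140/569101) = 639520/1707303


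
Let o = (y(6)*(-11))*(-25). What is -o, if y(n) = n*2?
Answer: -3300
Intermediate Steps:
y(n) = 2*n
o = 3300 (o = ((2*6)*(-11))*(-25) = (12*(-11))*(-25) = -132*(-25) = 3300)
-o = -1*3300 = -3300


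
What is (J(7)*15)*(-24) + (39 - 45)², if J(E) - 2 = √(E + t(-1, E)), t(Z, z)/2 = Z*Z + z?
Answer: -684 - 360*√23 ≈ -2410.5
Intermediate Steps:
t(Z, z) = 2*z + 2*Z² (t(Z, z) = 2*(Z*Z + z) = 2*(Z² + z) = 2*(z + Z²) = 2*z + 2*Z²)
J(E) = 2 + √(2 + 3*E) (J(E) = 2 + √(E + (2*E + 2*(-1)²)) = 2 + √(E + (2*E + 2*1)) = 2 + √(E + (2*E + 2)) = 2 + √(E + (2 + 2*E)) = 2 + √(2 + 3*E))
(J(7)*15)*(-24) + (39 - 45)² = ((2 + √(2 + 3*7))*15)*(-24) + (39 - 45)² = ((2 + √(2 + 21))*15)*(-24) + (-6)² = ((2 + √23)*15)*(-24) + 36 = (30 + 15*√23)*(-24) + 36 = (-720 - 360*√23) + 36 = -684 - 360*√23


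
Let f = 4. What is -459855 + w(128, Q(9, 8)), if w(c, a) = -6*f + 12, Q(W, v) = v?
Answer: -459867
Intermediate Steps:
w(c, a) = -12 (w(c, a) = -6*4 + 12 = -24 + 12 = -12)
-459855 + w(128, Q(9, 8)) = -459855 - 12 = -459867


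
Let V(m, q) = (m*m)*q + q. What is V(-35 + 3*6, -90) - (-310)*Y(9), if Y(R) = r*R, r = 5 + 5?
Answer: 1800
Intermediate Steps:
r = 10
V(m, q) = q + q*m² (V(m, q) = m²*q + q = q*m² + q = q + q*m²)
Y(R) = 10*R
V(-35 + 3*6, -90) - (-310)*Y(9) = -90*(1 + (-35 + 3*6)²) - (-310)*10*9 = -90*(1 + (-35 + 18)²) - (-310)*90 = -90*(1 + (-17)²) - 1*(-27900) = -90*(1 + 289) + 27900 = -90*290 + 27900 = -26100 + 27900 = 1800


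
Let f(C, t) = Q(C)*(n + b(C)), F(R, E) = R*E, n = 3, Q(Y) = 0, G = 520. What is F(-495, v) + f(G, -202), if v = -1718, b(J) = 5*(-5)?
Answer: 850410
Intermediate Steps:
b(J) = -25
F(R, E) = E*R
f(C, t) = 0 (f(C, t) = 0*(3 - 25) = 0*(-22) = 0)
F(-495, v) + f(G, -202) = -1718*(-495) + 0 = 850410 + 0 = 850410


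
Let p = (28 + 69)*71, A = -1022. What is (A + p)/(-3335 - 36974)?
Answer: -5865/40309 ≈ -0.14550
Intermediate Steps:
p = 6887 (p = 97*71 = 6887)
(A + p)/(-3335 - 36974) = (-1022 + 6887)/(-3335 - 36974) = 5865/(-40309) = 5865*(-1/40309) = -5865/40309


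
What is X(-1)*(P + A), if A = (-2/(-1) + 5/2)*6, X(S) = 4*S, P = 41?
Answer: -272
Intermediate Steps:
A = 27 (A = (-2*(-1) + 5*(½))*6 = (2 + 5/2)*6 = (9/2)*6 = 27)
X(-1)*(P + A) = (4*(-1))*(41 + 27) = -4*68 = -272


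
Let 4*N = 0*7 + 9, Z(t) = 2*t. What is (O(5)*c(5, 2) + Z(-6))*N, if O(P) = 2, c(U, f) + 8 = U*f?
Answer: -18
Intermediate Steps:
c(U, f) = -8 + U*f
N = 9/4 (N = (0*7 + 9)/4 = (0 + 9)/4 = (1/4)*9 = 9/4 ≈ 2.2500)
(O(5)*c(5, 2) + Z(-6))*N = (2*(-8 + 5*2) + 2*(-6))*(9/4) = (2*(-8 + 10) - 12)*(9/4) = (2*2 - 12)*(9/4) = (4 - 12)*(9/4) = -8*9/4 = -18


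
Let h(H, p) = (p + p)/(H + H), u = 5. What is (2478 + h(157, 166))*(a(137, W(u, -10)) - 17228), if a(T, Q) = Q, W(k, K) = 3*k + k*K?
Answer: -6718966756/157 ≈ -4.2796e+7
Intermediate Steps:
W(k, K) = 3*k + K*k
h(H, p) = p/H (h(H, p) = (2*p)/((2*H)) = (2*p)*(1/(2*H)) = p/H)
(2478 + h(157, 166))*(a(137, W(u, -10)) - 17228) = (2478 + 166/157)*(5*(3 - 10) - 17228) = (2478 + 166*(1/157))*(5*(-7) - 17228) = (2478 + 166/157)*(-35 - 17228) = (389212/157)*(-17263) = -6718966756/157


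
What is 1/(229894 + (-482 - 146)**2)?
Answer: 1/624278 ≈ 1.6019e-6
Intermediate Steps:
1/(229894 + (-482 - 146)**2) = 1/(229894 + (-628)**2) = 1/(229894 + 394384) = 1/624278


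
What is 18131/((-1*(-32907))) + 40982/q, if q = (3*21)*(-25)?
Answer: -62858969/2468025 ≈ -25.469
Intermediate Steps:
q = -1575 (q = 63*(-25) = -1575)
18131/((-1*(-32907))) + 40982/q = 18131/((-1*(-32907))) + 40982/(-1575) = 18131/32907 + 40982*(-1/1575) = 18131*(1/32907) - 40982/1575 = 18131/32907 - 40982/1575 = -62858969/2468025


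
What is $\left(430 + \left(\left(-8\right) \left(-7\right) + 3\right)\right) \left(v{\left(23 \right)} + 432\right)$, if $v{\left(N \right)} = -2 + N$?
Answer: $221517$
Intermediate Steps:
$\left(430 + \left(\left(-8\right) \left(-7\right) + 3\right)\right) \left(v{\left(23 \right)} + 432\right) = \left(430 + \left(\left(-8\right) \left(-7\right) + 3\right)\right) \left(\left(-2 + 23\right) + 432\right) = \left(430 + \left(56 + 3\right)\right) \left(21 + 432\right) = \left(430 + 59\right) 453 = 489 \cdot 453 = 221517$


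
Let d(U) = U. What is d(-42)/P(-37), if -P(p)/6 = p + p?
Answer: -7/74 ≈ -0.094595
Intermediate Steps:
P(p) = -12*p (P(p) = -6*(p + p) = -12*p)
d(-42)/P(-37) = -42/((-12*(-37))) = -42/444 = -42*1/444 = -7/74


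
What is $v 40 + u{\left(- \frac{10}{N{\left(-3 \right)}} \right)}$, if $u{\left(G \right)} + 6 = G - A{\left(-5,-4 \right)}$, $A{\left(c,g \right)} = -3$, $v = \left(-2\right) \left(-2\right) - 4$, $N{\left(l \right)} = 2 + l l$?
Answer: $- \frac{43}{11} \approx -3.9091$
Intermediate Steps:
$N{\left(l \right)} = 2 + l^{2}$
$v = 0$ ($v = 4 - 4 = 0$)
$u{\left(G \right)} = -3 + G$ ($u{\left(G \right)} = -6 + \left(G - -3\right) = -6 + \left(G + 3\right) = -6 + \left(3 + G\right) = -3 + G$)
$v 40 + u{\left(- \frac{10}{N{\left(-3 \right)}} \right)} = 0 \cdot 40 - \left(3 + \frac{10}{2 + \left(-3\right)^{2}}\right) = 0 - \left(3 + \frac{10}{2 + 9}\right) = 0 - \left(3 + \frac{10}{11}\right) = 0 - \frac{43}{11} = - \frac{43}{11}$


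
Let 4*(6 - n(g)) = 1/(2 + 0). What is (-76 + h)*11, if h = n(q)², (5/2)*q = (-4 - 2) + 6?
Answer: -29205/64 ≈ -456.33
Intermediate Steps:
q = 0 (q = 2*((-4 - 2) + 6)/5 = 2*(-6 + 6)/5 = (⅖)*0 = 0)
n(g) = 47/8 (n(g) = 6 - 1/(4*(2 + 0)) = 6 - ¼/2 = 6 - ¼*½ = 6 - ⅛ = 47/8)
h = 2209/64 (h = (47/8)² = 2209/64 ≈ 34.516)
(-76 + h)*11 = (-76 + 2209/64)*11 = -2655/64*11 = -29205/64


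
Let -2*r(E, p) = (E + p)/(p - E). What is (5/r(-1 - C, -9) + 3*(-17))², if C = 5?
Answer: 2809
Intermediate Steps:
r(E, p) = -(E + p)/(2*(p - E))
(5/r(-1 - C, -9) + 3*(-17))² = (5/((((-1 - 1*5) - 9)/(2*((-1 - 1*5) - 1*(-9))))) + 3*(-17))² = (5/((((-1 - 5) - 9)/(2*((-1 - 5) + 9)))) - 51)² = (5/(((-6 - 9)/(2*(-6 + 9)))) - 51)² = (5/(((½)*(-15)/3)) - 51)² = (5/(((½)*(⅓)*(-15))) - 51)² = (5/(-5/2) - 51)² = (5*(-⅖) - 51)² = (-2 - 51)² = (-53)² = 2809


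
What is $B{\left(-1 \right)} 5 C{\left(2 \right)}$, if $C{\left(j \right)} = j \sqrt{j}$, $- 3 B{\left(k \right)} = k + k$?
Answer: $\frac{20 \sqrt{2}}{3} \approx 9.4281$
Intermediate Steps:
$B{\left(k \right)} = - \frac{2 k}{3}$ ($B{\left(k \right)} = - \frac{k + k}{3} = - \frac{2 k}{3}$)
$C{\left(j \right)} = j^{\frac{3}{2}}$
$B{\left(-1 \right)} 5 C{\left(2 \right)} = \left(- \frac{2}{3}\right) \left(-1\right) 5 \cdot 2^{\frac{3}{2}} = \frac{2}{3} \cdot 5 \cdot 2 \sqrt{2} = \frac{10 \cdot 2 \sqrt{2}}{3} = \frac{20 \sqrt{2}}{3}$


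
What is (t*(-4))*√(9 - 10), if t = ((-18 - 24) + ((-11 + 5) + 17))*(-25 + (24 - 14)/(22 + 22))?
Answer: -33790*I/11 ≈ -3071.8*I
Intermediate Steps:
t = 16895/22 (t = (-42 + (-6 + 17))*(-25 + 10/44) = (-42 + 11)*(-25 + 10*(1/44)) = -31*(-25 + 5/22) = -31*(-545/22) = 16895/22 ≈ 767.95)
(t*(-4))*√(9 - 10) = ((16895/22)*(-4))*√(9 - 10) = -33790*I/11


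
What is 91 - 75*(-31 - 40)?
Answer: 5416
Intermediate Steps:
91 - 75*(-31 - 40) = 91 - 75*(-71) = 91 + 5325 = 5416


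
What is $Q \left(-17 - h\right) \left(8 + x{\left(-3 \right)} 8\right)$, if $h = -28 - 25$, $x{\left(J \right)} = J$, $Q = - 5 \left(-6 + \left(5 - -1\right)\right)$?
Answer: $0$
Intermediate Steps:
$Q = 0$ ($Q = - 5 \left(-6 + \left(5 + 1\right)\right) = - 5 \left(-6 + 6\right) = \left(-5\right) 0 = 0$)
$h = -53$ ($h = -28 - 25 = -53$)
$Q \left(-17 - h\right) \left(8 + x{\left(-3 \right)} 8\right) = 0 \left(-17 - -53\right) \left(8 - 24\right) = 0 \left(-17 + 53\right) \left(8 - 24\right) = 0 \cdot 36 \left(-16\right) = 0 \left(-16\right) = 0$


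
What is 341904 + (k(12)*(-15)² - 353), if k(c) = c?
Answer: 344251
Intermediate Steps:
341904 + (k(12)*(-15)² - 353) = 341904 + (12*(-15)² - 353) = 341904 + (12*225 - 353) = 341904 + (2700 - 353) = 341904 + 2347 = 344251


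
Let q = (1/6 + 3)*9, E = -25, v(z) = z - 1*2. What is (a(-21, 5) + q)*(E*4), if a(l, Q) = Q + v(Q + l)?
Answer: -1550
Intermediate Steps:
v(z) = -2 + z (v(z) = z - 2 = -2 + z)
q = 57/2 (q = (1/6 + 3)*9 = (19/6)*9 = 57/2 ≈ 28.500)
a(l, Q) = -2 + l + 2*Q (a(l, Q) = Q + (-2 + (Q + l)) = Q + (-2 + Q + l) = -2 + l + 2*Q)
(a(-21, 5) + q)*(E*4) = ((-2 - 21 + 2*5) + 57/2)*(-25*4) = ((-2 - 21 + 10) + 57/2)*(-100) = (-13 + 57/2)*(-100) = (31/2)*(-100) = -1550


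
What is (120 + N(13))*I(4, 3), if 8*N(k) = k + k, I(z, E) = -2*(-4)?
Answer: 986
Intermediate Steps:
I(z, E) = 8
N(k) = k/4 (N(k) = (k + k)/8 = (2*k)/8 = k/4)
(120 + N(13))*I(4, 3) = (120 + (¼)*13)*8 = (120 + 13/4)*8 = (493/4)*8 = 986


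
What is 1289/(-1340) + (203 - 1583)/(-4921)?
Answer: -4493969/6594140 ≈ -0.68151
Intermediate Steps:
1289/(-1340) + (203 - 1583)/(-4921) = 1289*(-1/1340) - 1380*(-1/4921) = -1289/1340 + 1380/4921 = -4493969/6594140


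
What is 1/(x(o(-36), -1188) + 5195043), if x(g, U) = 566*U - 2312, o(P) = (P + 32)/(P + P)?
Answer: 1/4520323 ≈ 2.2122e-7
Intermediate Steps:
o(P) = (32 + P)/(2*P) (o(P) = (32 + P)/((2*P)) = (32 + P)*(1/(2*P)) = (32 + P)/(2*P))
x(g, U) = -2312 + 566*U
1/(x(o(-36), -1188) + 5195043) = 1/((-2312 + 566*(-1188)) + 5195043) = 1/((-2312 - 672408) + 5195043) = 1/(-674720 + 5195043) = 1/4520323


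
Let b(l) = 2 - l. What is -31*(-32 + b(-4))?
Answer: 806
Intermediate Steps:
-31*(-32 + b(-4)) = -31*(-32 + (2 - 1*(-4))) = -31*(-32 + (2 + 4)) = -31*(-32 + 6) = -31*(-26) = 806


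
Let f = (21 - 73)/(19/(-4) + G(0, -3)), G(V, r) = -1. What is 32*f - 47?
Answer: 5575/23 ≈ 242.39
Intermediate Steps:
f = 208/23 (f = (21 - 73)/(19/(-4) - 1) = -52/(19*(-¼) - 1) = -52/(-19/4 - 1) = -52/(-23/4) = -52*(-4/23) = 208/23 ≈ 9.0435)
32*f - 47 = 32*(208/23) - 47 = 6656/23 - 47 = 5575/23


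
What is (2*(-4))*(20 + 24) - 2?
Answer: -354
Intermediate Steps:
(2*(-4))*(20 + 24) - 2 = -8*44 - 2 = -352 - 2 = -354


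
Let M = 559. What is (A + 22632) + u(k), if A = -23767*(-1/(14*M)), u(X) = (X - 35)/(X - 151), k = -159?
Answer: 27457737967/1213030 ≈ 22636.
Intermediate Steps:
u(X) = (-35 + X)/(-151 + X)
A = 23767/7826 (A = -23767/((-14*559)) = -23767/(-7826) = -23767*(-1/7826) = 23767/7826 ≈ 3.0369)
(A + 22632) + u(k) = (23767/7826 + 22632) + (-35 - 159)/(-151 - 159) = 177141799/7826 - 194/(-310) = 177141799/7826 - 1/310*(-194) = 177141799/7826 + 97/155 = 27457737967/1213030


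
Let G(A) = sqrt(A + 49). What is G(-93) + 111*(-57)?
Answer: -6327 + 2*I*sqrt(11) ≈ -6327.0 + 6.6332*I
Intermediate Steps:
G(A) = sqrt(49 + A)
G(-93) + 111*(-57) = sqrt(49 - 93) + 111*(-57) = sqrt(-44) - 6327 = 2*I*sqrt(11) - 6327 = -6327 + 2*I*sqrt(11)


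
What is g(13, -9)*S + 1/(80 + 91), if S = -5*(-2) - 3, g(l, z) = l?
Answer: 15562/171 ≈ 91.006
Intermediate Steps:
S = 7 (S = 10 - 3 = 7)
g(13, -9)*S + 1/(80 + 91) = 13*7 + 1/(80 + 91) = 91 + 1/171 = 15562/171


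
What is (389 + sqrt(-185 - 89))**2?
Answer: (389 + I*sqrt(274))**2 ≈ 1.5105e+5 + 12878.0*I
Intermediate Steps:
(389 + sqrt(-185 - 89))**2 = (389 + sqrt(-274))**2 = (389 + I*sqrt(274))**2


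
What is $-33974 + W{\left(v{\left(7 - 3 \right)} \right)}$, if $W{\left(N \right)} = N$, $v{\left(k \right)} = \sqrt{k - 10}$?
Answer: $-33974 + i \sqrt{6} \approx -33974.0 + 2.4495 i$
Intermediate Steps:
$v{\left(k \right)} = \sqrt{-10 + k}$
$-33974 + W{\left(v{\left(7 - 3 \right)} \right)} = -33974 + \sqrt{-10 + \left(7 - 3\right)} = -33974 + \sqrt{-10 + 4} = -33974 + \sqrt{-6} = -33974 + i \sqrt{6}$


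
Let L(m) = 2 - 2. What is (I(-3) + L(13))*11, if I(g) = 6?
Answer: 66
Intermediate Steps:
L(m) = 0
(I(-3) + L(13))*11 = (6 + 0)*11 = 6*11 = 66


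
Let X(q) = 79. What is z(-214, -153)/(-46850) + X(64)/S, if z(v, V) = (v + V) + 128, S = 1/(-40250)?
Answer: -148971287261/46850 ≈ -3.1797e+6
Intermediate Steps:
S = -1/40250 ≈ -2.4845e-5
z(v, V) = 128 + V + v (z(v, V) = (V + v) + 128 = 128 + V + v)
z(-214, -153)/(-46850) + X(64)/S = (128 - 153 - 214)/(-46850) + 79/(-1/40250) = -239*(-1/46850) + 79*(-40250) = 239/46850 - 3179750 = -148971287261/46850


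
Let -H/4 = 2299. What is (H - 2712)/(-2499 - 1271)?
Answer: 458/145 ≈ 3.1586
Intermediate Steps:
H = -9196 (H = -4*2299 = -9196)
(H - 2712)/(-2499 - 1271) = (-9196 - 2712)/(-2499 - 1271) = -11908/(-3770) = -11908*(-1/3770) = 458/145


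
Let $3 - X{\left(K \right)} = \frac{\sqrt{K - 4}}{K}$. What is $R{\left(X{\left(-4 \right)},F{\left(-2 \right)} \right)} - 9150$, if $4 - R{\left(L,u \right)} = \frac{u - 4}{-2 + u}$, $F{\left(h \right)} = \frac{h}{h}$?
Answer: $-9149$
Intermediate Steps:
$F{\left(h \right)} = 1$
$X{\left(K \right)} = 3 - \frac{\sqrt{-4 + K}}{K}$ ($X{\left(K \right)} = 3 - \frac{\sqrt{K - 4}}{K} = 3 - \frac{\sqrt{-4 + K}}{K}$)
$R{\left(L,u \right)} = 4 - \frac{-4 + u}{-2 + u}$ ($R{\left(L,u \right)} = 4 - \frac{u - 4}{-2 + u} = 4 - \frac{-4 + u}{-2 + u}$)
$R{\left(X{\left(-4 \right)},F{\left(-2 \right)} \right)} - 9150 = \frac{-4 + 3 \cdot 1}{-2 + 1} - 9150 = \frac{-4 + 3}{-1} - 9150 = \left(-1\right) \left(-1\right) - 9150 = 1 - 9150 = -9149$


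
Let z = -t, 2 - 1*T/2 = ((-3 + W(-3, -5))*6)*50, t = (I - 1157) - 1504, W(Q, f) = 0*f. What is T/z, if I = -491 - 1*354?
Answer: 902/1753 ≈ 0.51455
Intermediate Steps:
W(Q, f) = 0
I = -845 (I = -491 - 354 = -845)
t = -3506 (t = (-845 - 1157) - 1504 = -2002 - 1504 = -3506)
T = 1804 (T = 4 - 2*(-3 + 0)*6*50 = 4 - 2*(-3*6)*50 = 4 - (-36)*50 = 4 - 2*(-900) = 4 + 1800 = 1804)
z = 3506 (z = -1*(-3506) = 3506)
T/z = 1804/3506 = 1804*(1/3506) = 902/1753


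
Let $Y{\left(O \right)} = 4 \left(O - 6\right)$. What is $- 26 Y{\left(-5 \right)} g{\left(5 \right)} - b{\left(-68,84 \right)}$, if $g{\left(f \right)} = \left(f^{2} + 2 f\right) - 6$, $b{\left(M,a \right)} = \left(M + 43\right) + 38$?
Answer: $33163$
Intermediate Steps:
$b{\left(M,a \right)} = 81 + M$ ($b{\left(M,a \right)} = \left(43 + M\right) + 38 = 81 + M$)
$Y{\left(O \right)} = -24 + 4 O$ ($Y{\left(O \right)} = 4 \left(-6 + O\right) = -24 + 4 O$)
$g{\left(f \right)} = -6 + f^{2} + 2 f$
$- 26 Y{\left(-5 \right)} g{\left(5 \right)} - b{\left(-68,84 \right)} = - 26 \left(-24 + 4 \left(-5\right)\right) \left(-6 + 5^{2} + 2 \cdot 5\right) - \left(81 - 68\right) = - 26 \left(-24 - 20\right) \left(-6 + 25 + 10\right) - 13 = \left(-26\right) \left(-44\right) 29 - 13 = 1144 \cdot 29 - 13 = 33176 - 13 = 33163$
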